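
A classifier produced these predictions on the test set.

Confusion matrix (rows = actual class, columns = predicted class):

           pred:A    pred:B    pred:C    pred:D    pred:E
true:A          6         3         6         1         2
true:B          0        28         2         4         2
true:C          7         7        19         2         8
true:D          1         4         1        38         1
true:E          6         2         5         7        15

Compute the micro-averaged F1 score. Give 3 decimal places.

Micro-averaging pools counts across classes: ΣTP=106, ΣFP=71, ΣFN=71.
Micro-F1 score = 2·TP/(2·TP+FP+FN) on pooled counts = 0.599 (equals overall accuracy in single-label multiclass).

0.599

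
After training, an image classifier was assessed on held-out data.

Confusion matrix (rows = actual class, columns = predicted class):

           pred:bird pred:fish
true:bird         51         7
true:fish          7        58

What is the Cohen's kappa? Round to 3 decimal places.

Observed agreement pₒ = trace/N = 109/123 = 0.8862
Expected agreement pₑ = Σ (rowᵢ·colᵢ)/N² = (58·58 + 65·65)/123² = 0.5016
κ = (pₒ − pₑ)/(1 − pₑ) = (0.8862 − 0.5016)/(1 − 0.5016) = 0.772

0.772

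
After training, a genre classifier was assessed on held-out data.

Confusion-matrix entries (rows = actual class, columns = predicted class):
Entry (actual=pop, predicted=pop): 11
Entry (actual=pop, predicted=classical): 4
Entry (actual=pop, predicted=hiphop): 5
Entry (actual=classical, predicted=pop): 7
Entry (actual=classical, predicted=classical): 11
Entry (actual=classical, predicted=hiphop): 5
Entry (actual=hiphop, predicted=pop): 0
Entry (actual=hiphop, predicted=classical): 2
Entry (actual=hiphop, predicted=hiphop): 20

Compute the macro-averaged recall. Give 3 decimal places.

0.646

Per-class recall (TP/(TP+FN)):
  pop: TP=11, FN=4+5=9 → 11/20 = 0.5500
  classical: TP=11, FN=7+5=12 → 11/23 = 0.4783
  hiphop: TP=20, FN=0+2=2 → 20/22 = 0.9091
Macro-recall = mean = (0.5500 + 0.4783 + 0.9091) / 3 = 0.646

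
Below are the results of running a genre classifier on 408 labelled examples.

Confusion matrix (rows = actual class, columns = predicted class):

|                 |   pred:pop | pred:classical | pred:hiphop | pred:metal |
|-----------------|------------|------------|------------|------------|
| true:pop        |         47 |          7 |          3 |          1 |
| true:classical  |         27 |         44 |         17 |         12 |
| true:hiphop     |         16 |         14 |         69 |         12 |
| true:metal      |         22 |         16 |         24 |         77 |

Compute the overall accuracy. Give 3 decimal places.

0.581

Accuracy = trace / total = (47+44+69+77=237) / 408 = 237/408 = 0.581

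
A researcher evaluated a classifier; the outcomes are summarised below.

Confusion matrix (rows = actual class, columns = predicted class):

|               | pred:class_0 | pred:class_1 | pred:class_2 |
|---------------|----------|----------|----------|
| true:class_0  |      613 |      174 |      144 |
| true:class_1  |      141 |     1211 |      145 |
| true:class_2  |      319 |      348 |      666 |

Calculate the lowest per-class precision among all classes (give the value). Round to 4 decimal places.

0.5713

Per-class precision (TP/(TP+FP)):
  class_0: TP=613, FP=141+319=460 → 613/1073 = 0.57130
  class_1: TP=1211, FP=174+348=522 → 1211/1733 = 0.69879
  class_2: TP=666, FP=144+145=289 → 666/955 = 0.69738
Lowest is class 'class_0' with precision = 0.5713.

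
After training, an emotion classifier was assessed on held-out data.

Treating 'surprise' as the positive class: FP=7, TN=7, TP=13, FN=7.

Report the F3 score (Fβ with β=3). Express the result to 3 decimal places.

0.650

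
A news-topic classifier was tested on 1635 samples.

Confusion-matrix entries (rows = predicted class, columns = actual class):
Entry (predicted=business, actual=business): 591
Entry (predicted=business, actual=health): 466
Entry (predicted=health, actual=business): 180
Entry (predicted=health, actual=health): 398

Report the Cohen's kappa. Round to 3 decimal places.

0.223

Observed agreement pₒ = trace/N = 989/1635 = 0.6049
Expected agreement pₑ = Σ (rowᵢ·colᵢ)/N² = (771·1057 + 864·578)/1635² = 0.4917
κ = (pₒ − pₑ)/(1 − pₑ) = (0.6049 − 0.4917)/(1 − 0.4917) = 0.223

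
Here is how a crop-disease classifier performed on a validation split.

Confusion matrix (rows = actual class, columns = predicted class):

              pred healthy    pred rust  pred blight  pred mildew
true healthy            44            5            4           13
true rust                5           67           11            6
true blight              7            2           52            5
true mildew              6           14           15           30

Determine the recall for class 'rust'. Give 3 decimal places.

0.753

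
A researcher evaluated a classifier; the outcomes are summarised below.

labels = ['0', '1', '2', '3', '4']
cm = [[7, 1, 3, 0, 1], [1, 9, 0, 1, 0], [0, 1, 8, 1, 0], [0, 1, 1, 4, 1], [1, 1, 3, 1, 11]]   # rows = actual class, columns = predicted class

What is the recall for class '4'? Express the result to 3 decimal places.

recall = TP/(TP+FN).
4: TP=11, FN=1+1+3+1=6 → 11/17 = 0.6471

0.647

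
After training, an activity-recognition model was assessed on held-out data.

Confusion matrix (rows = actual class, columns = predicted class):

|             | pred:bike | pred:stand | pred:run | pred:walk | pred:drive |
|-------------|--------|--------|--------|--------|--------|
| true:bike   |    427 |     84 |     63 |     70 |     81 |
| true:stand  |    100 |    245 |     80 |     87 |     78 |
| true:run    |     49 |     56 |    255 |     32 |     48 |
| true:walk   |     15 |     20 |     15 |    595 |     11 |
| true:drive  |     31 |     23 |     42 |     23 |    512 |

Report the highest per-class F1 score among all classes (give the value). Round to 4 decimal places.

Per-class F1 score (2·TP/(2·TP+FP+FN)):
  bike: TP=427, FP=100+49+15+31=195, FN=84+63+70+81=298 → 854/1347 = 0.63400
  stand: TP=245, FP=84+56+20+23=183, FN=100+80+87+78=345 → 490/1018 = 0.48134
  run: TP=255, FP=63+80+15+42=200, FN=49+56+32+48=185 → 510/895 = 0.56983
  walk: TP=595, FP=70+87+32+23=212, FN=15+20+15+11=61 → 1190/1463 = 0.81340
  drive: TP=512, FP=81+78+48+11=218, FN=31+23+42+23=119 → 1024/1361 = 0.75239
Highest is class 'walk' with F1 score = 0.8134.

0.8134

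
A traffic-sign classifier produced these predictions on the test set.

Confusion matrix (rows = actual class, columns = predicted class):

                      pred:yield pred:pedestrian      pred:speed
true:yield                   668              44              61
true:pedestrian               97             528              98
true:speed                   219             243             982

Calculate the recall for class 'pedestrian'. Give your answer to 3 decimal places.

0.730

Treat 'pedestrian' as positive and all other classes as negative.
recall = TP/(TP+FN).
pedestrian: TP=528, FN=97+98=195 → 528/723 = 0.7303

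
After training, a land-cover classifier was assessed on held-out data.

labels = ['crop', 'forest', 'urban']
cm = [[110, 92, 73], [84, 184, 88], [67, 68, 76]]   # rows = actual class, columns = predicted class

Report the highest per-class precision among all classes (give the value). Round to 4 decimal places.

0.5349

Per-class precision (TP/(TP+FP)):
  crop: TP=110, FP=84+67=151 → 110/261 = 0.42146
  forest: TP=184, FP=92+68=160 → 184/344 = 0.53488
  urban: TP=76, FP=73+88=161 → 76/237 = 0.32068
Highest is class 'forest' with precision = 0.5349.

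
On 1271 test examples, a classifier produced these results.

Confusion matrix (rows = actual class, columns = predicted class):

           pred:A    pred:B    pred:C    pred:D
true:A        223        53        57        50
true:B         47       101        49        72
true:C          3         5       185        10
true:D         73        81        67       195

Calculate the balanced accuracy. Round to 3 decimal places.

Balanced accuracy = mean of per-class recall.
  A: recall = 223/383 = 0.5822
  B: recall = 101/269 = 0.3755
  C: recall = 185/203 = 0.9113
  D: recall = 195/416 = 0.4688
Mean = (0.5822 + 0.3755 + 0.9113 + 0.4688) / 4 = 0.584

0.584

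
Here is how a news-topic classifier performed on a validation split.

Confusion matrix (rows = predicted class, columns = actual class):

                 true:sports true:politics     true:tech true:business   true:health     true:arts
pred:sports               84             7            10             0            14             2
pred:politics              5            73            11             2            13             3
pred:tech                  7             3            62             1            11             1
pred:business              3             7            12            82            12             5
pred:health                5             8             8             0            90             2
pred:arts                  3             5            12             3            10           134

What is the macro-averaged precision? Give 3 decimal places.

0.734

Per-class precision (TP/(TP+FP)):
  sports: TP=84, FP=7+10+0+14+2=33 → 84/117 = 0.7179
  politics: TP=73, FP=5+11+2+13+3=34 → 73/107 = 0.6822
  tech: TP=62, FP=7+3+1+11+1=23 → 62/85 = 0.7294
  business: TP=82, FP=3+7+12+12+5=39 → 82/121 = 0.6777
  health: TP=90, FP=5+8+8+0+2=23 → 90/113 = 0.7965
  arts: TP=134, FP=3+5+12+3+10=33 → 134/167 = 0.8024
Macro-precision = mean = (0.7179 + 0.6822 + 0.7294 + 0.6777 + 0.7965 + 0.8024) / 6 = 0.734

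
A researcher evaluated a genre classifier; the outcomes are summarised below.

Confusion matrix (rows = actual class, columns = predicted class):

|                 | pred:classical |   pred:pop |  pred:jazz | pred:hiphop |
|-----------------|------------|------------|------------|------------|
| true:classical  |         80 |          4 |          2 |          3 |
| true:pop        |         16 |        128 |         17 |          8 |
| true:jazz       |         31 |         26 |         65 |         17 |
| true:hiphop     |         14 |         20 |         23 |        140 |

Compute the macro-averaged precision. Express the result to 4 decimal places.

Per-class precision (TP/(TP+FP)):
  classical: TP=80, FP=16+31+14=61 → 80/141 = 0.56738
  pop: TP=128, FP=4+26+20=50 → 128/178 = 0.71910
  jazz: TP=65, FP=2+17+23=42 → 65/107 = 0.60748
  hiphop: TP=140, FP=3+8+17=28 → 140/168 = 0.83333
Macro-precision = mean = (0.56738 + 0.71910 + 0.60748 + 0.83333) / 4 = 0.6818

0.6818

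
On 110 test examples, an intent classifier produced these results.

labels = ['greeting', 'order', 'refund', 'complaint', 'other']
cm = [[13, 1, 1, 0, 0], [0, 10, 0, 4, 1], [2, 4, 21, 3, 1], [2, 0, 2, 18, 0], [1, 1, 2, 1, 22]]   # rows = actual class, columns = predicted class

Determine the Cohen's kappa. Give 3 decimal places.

Observed agreement pₒ = trace/N = 84/110 = 0.7636
Expected agreement pₑ = Σ (rowᵢ·colᵢ)/N² = (15·18 + 15·16 + 31·26 + 22·26 + 27·24)/110² = 0.2096
κ = (pₒ − pₑ)/(1 − pₑ) = (0.7636 − 0.2096)/(1 − 0.2096) = 0.701

0.701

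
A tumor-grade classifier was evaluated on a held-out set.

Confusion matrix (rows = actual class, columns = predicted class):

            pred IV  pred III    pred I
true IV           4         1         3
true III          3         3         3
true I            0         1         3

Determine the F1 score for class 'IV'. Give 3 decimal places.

0.533

One-vs-rest for 'IV': TP = diagonal; FP = other classes predicted 'IV'; FN = 'IV' predicted as other.
F1 score = 2·TP/(2·TP+FP+FN).
IV: TP=4, FP=3+0=3, FN=1+3=4 → 8/15 = 0.5333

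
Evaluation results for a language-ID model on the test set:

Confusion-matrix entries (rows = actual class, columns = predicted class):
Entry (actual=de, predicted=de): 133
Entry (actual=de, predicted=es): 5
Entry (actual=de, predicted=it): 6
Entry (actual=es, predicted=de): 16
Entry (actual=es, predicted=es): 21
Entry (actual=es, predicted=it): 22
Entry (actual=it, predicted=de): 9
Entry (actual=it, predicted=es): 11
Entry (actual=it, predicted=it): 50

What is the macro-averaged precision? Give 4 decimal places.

Per-class precision (TP/(TP+FP)):
  de: TP=133, FP=16+9=25 → 133/158 = 0.84177
  es: TP=21, FP=5+11=16 → 21/37 = 0.56757
  it: TP=50, FP=6+22=28 → 50/78 = 0.64103
Macro-precision = mean = (0.84177 + 0.56757 + 0.64103) / 3 = 0.6835

0.6835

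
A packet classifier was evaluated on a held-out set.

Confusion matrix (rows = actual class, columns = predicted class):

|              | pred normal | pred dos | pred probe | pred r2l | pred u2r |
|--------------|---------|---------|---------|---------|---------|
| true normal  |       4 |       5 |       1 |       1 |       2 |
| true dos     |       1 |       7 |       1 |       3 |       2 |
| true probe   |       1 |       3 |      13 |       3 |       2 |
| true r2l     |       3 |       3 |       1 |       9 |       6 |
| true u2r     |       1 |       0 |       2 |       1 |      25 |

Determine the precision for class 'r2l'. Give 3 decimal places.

0.529

Take TP from the diagonal, FP from the rest of the 'r2l' prediction marginal, FN from the rest of the 'r2l' actual marginal.
precision = TP/(TP+FP).
r2l: TP=9, FP=1+3+3+1=8 → 9/17 = 0.5294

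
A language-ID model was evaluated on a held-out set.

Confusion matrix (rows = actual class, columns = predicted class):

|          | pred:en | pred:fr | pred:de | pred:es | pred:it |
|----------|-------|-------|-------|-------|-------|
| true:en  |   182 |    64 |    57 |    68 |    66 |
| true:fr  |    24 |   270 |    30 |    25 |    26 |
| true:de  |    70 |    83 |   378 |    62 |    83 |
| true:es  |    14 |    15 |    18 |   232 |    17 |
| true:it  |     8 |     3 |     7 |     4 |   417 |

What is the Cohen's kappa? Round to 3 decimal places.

0.580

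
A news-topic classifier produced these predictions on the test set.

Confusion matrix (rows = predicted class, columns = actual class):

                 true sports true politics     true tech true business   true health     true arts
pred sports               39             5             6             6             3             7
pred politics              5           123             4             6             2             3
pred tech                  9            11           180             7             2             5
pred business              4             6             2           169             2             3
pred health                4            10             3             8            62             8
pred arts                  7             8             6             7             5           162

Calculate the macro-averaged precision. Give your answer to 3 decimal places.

Per-class precision (TP/(TP+FP)):
  sports: TP=39, FP=5+6+6+3+7=27 → 39/66 = 0.5909
  politics: TP=123, FP=5+4+6+2+3=20 → 123/143 = 0.8601
  tech: TP=180, FP=9+11+7+2+5=34 → 180/214 = 0.8411
  business: TP=169, FP=4+6+2+2+3=17 → 169/186 = 0.9086
  health: TP=62, FP=4+10+3+8+8=33 → 62/95 = 0.6526
  arts: TP=162, FP=7+8+6+7+5=33 → 162/195 = 0.8308
Macro-precision = mean = (0.5909 + 0.8601 + 0.8411 + 0.9086 + 0.6526 + 0.8308) / 6 = 0.781

0.781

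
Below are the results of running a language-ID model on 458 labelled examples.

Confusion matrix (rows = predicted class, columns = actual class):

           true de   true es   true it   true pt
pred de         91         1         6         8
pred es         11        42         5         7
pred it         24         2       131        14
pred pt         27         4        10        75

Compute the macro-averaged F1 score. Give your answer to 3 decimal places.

Per-class F1 score (2·TP/(2·TP+FP+FN)):
  de: TP=91, FP=1+6+8=15, FN=11+24+27=62 → 182/259 = 0.7027
  es: TP=42, FP=11+5+7=23, FN=1+2+4=7 → 84/114 = 0.7368
  it: TP=131, FP=24+2+14=40, FN=6+5+10=21 → 262/323 = 0.8111
  pt: TP=75, FP=27+4+10=41, FN=8+7+14=29 → 150/220 = 0.6818
Macro-F1 score = mean = (0.7027 + 0.7368 + 0.8111 + 0.6818) / 4 = 0.733

0.733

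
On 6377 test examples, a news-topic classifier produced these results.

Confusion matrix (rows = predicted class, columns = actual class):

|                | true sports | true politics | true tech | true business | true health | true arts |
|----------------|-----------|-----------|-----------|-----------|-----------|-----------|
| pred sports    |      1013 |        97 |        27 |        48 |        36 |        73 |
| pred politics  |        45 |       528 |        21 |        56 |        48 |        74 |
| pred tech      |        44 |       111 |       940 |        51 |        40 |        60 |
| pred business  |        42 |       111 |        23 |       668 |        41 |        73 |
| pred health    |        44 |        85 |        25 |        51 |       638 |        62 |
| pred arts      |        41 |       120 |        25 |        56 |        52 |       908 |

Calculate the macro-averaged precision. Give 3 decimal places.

0.730

Per-class precision (TP/(TP+FP)):
  sports: TP=1013, FP=97+27+48+36+73=281 → 1013/1294 = 0.7828
  politics: TP=528, FP=45+21+56+48+74=244 → 528/772 = 0.6839
  tech: TP=940, FP=44+111+51+40+60=306 → 940/1246 = 0.7544
  business: TP=668, FP=42+111+23+41+73=290 → 668/958 = 0.6973
  health: TP=638, FP=44+85+25+51+62=267 → 638/905 = 0.7050
  arts: TP=908, FP=41+120+25+56+52=294 → 908/1202 = 0.7554
Macro-precision = mean = (0.7828 + 0.6839 + 0.7544 + 0.6973 + 0.7050 + 0.7554) / 6 = 0.730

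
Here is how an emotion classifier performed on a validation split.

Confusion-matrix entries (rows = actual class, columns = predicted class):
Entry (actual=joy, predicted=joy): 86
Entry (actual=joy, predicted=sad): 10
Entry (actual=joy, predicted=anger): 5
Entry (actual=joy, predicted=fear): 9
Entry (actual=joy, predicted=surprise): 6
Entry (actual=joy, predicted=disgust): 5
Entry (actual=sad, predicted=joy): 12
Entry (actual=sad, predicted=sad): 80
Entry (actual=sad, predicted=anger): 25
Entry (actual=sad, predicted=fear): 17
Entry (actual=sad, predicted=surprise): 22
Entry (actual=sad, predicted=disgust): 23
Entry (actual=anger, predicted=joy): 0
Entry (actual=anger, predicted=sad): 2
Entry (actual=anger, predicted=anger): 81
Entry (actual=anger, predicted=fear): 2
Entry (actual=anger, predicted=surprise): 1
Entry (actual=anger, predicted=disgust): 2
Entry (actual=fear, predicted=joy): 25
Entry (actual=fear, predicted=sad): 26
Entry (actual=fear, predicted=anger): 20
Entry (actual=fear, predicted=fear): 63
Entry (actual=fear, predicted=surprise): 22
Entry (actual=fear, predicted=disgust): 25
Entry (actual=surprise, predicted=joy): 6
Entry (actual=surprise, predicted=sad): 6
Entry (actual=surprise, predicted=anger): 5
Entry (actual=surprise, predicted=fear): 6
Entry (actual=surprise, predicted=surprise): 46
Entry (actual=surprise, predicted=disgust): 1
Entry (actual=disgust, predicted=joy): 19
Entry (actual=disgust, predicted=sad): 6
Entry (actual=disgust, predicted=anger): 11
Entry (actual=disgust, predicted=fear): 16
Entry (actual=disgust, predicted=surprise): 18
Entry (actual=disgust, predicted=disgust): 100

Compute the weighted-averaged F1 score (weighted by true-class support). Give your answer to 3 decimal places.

0.553

Per-class F1 score (2·TP/(2·TP+FP+FN)):
  joy: TP=86, FP=12+0+25+6+19=62, FN=10+5+9+6+5=35 → 172/269 = 0.6394
  sad: TP=80, FP=10+2+26+6+6=50, FN=12+25+17+22+23=99 → 160/309 = 0.5178
  anger: TP=81, FP=5+25+20+5+11=66, FN=0+2+2+1+2=7 → 162/235 = 0.6894
  fear: TP=63, FP=9+17+2+6+16=50, FN=25+26+20+22+25=118 → 126/294 = 0.4286
  surprise: TP=46, FP=6+22+1+22+18=69, FN=6+6+5+6+1=24 → 92/185 = 0.4973
  disgust: TP=100, FP=5+23+2+25+1=56, FN=19+6+11+16+18=70 → 200/326 = 0.6135
Weighted-F1 score = Σ (supportᵢ/N)·F1 scoreᵢ with N=809: (121/809)·0.6394 + (179/809)·0.5178 + (88/809)·0.6894 + (181/809)·0.4286 + (70/809)·0.4973 + (170/809)·0.6135 = 0.553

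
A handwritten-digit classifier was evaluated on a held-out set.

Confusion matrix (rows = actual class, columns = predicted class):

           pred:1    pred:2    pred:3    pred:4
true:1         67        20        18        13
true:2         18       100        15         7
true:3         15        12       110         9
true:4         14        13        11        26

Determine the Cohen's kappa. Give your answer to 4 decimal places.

0.5152

Observed agreement pₒ = trace/N = 303/468 = 0.64744
Expected agreement pₑ = Σ (rowᵢ·colᵢ)/N² = (118·114 + 140·145 + 146·154 + 64·55)/468² = 0.27283
κ = (pₒ − pₑ)/(1 − pₑ) = (0.64744 − 0.27283)/(1 − 0.27283) = 0.5152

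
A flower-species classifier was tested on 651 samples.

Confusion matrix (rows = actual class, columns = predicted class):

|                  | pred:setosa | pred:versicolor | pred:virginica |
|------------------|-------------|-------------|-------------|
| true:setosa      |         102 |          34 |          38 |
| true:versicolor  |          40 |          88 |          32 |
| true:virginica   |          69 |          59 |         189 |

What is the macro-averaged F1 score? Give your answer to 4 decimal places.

Per-class F1 score (2·TP/(2·TP+FP+FN)):
  setosa: TP=102, FP=40+69=109, FN=34+38=72 → 204/385 = 0.52987
  versicolor: TP=88, FP=34+59=93, FN=40+32=72 → 176/341 = 0.51613
  virginica: TP=189, FP=38+32=70, FN=69+59=128 → 378/576 = 0.65625
Macro-F1 score = mean = (0.52987 + 0.51613 + 0.65625) / 3 = 0.5674

0.5674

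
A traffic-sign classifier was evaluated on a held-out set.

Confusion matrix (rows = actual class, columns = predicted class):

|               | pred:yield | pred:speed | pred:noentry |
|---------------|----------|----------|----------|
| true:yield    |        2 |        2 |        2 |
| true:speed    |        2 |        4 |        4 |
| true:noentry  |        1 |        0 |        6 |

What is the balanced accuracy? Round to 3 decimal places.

Balanced accuracy = mean of per-class recall.
  yield: recall = 2/6 = 0.3333
  speed: recall = 4/10 = 0.4000
  noentry: recall = 6/7 = 0.8571
Mean = (0.3333 + 0.4000 + 0.8571) / 3 = 0.530

0.530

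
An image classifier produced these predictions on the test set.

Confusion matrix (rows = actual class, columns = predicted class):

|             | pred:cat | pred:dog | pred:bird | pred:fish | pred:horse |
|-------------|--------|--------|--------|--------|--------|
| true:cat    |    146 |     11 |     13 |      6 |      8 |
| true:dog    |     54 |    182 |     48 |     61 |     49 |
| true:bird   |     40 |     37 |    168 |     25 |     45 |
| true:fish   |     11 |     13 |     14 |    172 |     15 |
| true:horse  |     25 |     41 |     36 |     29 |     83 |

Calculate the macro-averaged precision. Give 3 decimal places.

Per-class precision (TP/(TP+FP)):
  cat: TP=146, FP=54+40+11+25=130 → 146/276 = 0.5290
  dog: TP=182, FP=11+37+13+41=102 → 182/284 = 0.6408
  bird: TP=168, FP=13+48+14+36=111 → 168/279 = 0.6022
  fish: TP=172, FP=6+61+25+29=121 → 172/293 = 0.5870
  horse: TP=83, FP=8+49+45+15=117 → 83/200 = 0.4150
Macro-precision = mean = (0.5290 + 0.6408 + 0.6022 + 0.5870 + 0.4150) / 5 = 0.555

0.555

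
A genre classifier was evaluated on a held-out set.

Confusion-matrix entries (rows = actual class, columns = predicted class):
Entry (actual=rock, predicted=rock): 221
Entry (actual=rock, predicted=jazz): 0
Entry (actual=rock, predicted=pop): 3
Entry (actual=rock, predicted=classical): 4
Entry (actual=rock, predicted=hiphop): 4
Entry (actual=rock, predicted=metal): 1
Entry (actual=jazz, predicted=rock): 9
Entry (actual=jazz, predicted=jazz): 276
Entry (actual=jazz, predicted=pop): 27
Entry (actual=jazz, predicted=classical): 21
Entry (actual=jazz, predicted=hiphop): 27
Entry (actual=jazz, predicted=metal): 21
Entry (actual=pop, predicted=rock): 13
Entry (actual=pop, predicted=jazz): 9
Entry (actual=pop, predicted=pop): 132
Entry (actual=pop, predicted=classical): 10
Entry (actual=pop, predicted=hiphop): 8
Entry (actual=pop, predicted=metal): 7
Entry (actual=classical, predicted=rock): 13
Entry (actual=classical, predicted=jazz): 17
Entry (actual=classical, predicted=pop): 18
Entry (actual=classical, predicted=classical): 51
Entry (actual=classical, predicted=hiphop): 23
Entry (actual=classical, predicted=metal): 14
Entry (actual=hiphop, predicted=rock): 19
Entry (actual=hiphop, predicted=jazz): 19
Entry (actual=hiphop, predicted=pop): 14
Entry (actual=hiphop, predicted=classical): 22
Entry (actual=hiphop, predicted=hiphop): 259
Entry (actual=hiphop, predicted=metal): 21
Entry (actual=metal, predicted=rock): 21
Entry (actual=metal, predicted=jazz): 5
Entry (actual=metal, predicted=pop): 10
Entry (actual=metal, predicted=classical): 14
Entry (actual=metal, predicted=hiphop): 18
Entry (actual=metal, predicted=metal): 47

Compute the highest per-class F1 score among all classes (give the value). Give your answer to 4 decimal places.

Per-class F1 score (2·TP/(2·TP+FP+FN)):
  rock: TP=221, FP=9+13+13+19+21=75, FN=0+3+4+4+1=12 → 442/529 = 0.83554
  jazz: TP=276, FP=0+9+17+19+5=50, FN=9+27+21+27+21=105 → 552/707 = 0.78076
  pop: TP=132, FP=3+27+18+14+10=72, FN=13+9+10+8+7=47 → 264/383 = 0.68930
  classical: TP=51, FP=4+21+10+22+14=71, FN=13+17+18+23+14=85 → 102/258 = 0.39535
  hiphop: TP=259, FP=4+27+8+23+18=80, FN=19+19+14+22+21=95 → 518/693 = 0.74747
  metal: TP=47, FP=1+21+7+14+21=64, FN=21+5+10+14+18=68 → 94/226 = 0.41593
Highest is class 'rock' with F1 score = 0.8355.

0.8355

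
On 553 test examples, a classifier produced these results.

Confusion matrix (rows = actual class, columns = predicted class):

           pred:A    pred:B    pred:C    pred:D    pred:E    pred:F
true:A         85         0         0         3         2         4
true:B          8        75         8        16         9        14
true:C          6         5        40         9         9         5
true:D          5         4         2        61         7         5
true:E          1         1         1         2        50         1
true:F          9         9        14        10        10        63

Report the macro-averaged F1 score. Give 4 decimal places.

0.6717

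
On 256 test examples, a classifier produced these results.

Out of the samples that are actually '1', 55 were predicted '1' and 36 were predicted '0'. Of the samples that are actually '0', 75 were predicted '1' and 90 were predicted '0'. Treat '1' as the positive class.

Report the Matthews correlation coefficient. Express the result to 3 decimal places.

0.143

MCC = (TP·TN − FP·FN) / √((TP+FP)(TP+FN)(TN+FP)(TN+FN))
Numerator = 55·90 − 75·36 = 2250
Denominator = √(130·91·165·126) = √245945700 = 15682.6560
MCC = 2250 / 15682.6560 = 0.143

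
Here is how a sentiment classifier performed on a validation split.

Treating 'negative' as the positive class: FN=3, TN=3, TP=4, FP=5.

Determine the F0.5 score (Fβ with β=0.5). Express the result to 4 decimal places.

Fβ = (1+β²)·TP / ((1+β²)·TP + β²·FN + FP), with β²=1/4
= 1.25·4 / (1.25·4 + 0.25·3 + 5) = 0.4651

0.4651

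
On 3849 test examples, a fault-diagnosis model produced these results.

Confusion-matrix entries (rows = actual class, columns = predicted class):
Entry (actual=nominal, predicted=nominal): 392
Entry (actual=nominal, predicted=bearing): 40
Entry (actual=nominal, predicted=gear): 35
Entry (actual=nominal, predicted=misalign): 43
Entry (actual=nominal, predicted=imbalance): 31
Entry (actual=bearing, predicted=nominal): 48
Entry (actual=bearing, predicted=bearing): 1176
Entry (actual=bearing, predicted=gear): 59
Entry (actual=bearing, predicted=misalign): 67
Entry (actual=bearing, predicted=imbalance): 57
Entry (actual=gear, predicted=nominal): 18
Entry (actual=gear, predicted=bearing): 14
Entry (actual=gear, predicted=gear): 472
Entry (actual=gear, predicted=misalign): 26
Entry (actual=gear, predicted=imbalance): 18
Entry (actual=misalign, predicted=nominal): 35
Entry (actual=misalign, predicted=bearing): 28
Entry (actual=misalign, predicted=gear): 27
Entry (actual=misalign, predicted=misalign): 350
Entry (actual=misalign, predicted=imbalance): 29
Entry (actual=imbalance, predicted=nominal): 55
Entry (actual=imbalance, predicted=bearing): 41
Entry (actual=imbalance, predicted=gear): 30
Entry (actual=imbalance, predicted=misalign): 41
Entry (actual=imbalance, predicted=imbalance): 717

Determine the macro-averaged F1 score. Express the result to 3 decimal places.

0.785

Per-class F1 score (2·TP/(2·TP+FP+FN)):
  nominal: TP=392, FP=48+18+35+55=156, FN=40+35+43+31=149 → 784/1089 = 0.7199
  bearing: TP=1176, FP=40+14+28+41=123, FN=48+59+67+57=231 → 2352/2706 = 0.8692
  gear: TP=472, FP=35+59+27+30=151, FN=18+14+26+18=76 → 944/1171 = 0.8061
  misalign: TP=350, FP=43+67+26+41=177, FN=35+28+27+29=119 → 700/996 = 0.7028
  imbalance: TP=717, FP=31+57+18+29=135, FN=55+41+30+41=167 → 1434/1736 = 0.8260
Macro-F1 score = mean = (0.7199 + 0.8692 + 0.8061 + 0.7028 + 0.8260) / 5 = 0.785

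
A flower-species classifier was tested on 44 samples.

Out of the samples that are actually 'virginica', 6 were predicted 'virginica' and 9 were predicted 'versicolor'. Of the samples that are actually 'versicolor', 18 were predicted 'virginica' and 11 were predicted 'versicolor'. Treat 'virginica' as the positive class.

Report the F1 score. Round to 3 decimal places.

0.308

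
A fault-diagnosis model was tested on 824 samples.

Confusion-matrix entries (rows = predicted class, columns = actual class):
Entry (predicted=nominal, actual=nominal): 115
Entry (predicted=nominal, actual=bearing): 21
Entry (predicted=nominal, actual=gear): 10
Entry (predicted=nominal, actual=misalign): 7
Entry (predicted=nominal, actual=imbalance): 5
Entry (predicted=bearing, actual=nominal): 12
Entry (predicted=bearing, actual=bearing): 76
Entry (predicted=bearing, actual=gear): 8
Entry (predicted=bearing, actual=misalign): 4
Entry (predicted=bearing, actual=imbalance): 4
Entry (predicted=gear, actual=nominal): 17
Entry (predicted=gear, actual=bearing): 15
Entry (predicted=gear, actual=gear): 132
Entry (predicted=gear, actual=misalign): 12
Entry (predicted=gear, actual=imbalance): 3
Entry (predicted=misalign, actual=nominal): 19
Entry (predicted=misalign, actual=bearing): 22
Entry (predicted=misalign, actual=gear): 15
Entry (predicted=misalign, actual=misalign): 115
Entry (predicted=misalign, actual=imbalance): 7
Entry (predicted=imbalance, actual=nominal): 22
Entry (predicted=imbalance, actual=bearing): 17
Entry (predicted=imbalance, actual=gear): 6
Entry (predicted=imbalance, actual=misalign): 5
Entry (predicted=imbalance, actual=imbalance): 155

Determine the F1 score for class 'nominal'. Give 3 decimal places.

Treat 'nominal' as positive and all other classes as negative.
F1 score = 2·TP/(2·TP+FP+FN).
nominal: TP=115, FP=21+10+7+5=43, FN=12+17+19+22=70 → 230/343 = 0.6706

0.671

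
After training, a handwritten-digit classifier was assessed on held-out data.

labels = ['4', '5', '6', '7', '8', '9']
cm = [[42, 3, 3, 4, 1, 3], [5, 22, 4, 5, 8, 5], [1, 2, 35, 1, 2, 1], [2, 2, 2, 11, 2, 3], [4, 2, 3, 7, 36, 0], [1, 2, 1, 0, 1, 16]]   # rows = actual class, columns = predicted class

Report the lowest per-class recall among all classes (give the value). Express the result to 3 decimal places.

0.449

Per-class recall (TP/(TP+FN)):
  4: TP=42, FN=3+3+4+1+3=14 → 42/56 = 0.7500
  5: TP=22, FN=5+4+5+8+5=27 → 22/49 = 0.4490
  6: TP=35, FN=1+2+1+2+1=7 → 35/42 = 0.8333
  7: TP=11, FN=2+2+2+2+3=11 → 11/22 = 0.5000
  8: TP=36, FN=4+2+3+7+0=16 → 36/52 = 0.6923
  9: TP=16, FN=1+2+1+0+1=5 → 16/21 = 0.7619
Lowest is class '5' with recall = 0.449.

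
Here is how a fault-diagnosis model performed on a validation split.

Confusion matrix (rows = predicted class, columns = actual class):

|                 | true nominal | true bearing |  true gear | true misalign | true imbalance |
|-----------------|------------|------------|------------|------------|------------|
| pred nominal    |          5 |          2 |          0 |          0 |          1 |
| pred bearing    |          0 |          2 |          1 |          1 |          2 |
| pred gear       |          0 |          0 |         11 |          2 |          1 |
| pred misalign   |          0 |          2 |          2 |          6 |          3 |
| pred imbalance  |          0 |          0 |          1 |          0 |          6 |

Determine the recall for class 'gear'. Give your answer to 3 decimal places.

0.733

One-vs-rest for 'gear': TP = diagonal; FP = other classes predicted 'gear'; FN = 'gear' predicted as other.
recall = TP/(TP+FN).
gear: TP=11, FN=0+1+2+1=4 → 11/15 = 0.7333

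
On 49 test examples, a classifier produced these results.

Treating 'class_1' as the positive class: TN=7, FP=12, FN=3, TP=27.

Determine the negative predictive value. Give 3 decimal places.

0.700

NPV = TN/(TN+FN) = 7/(7+3) = 0.700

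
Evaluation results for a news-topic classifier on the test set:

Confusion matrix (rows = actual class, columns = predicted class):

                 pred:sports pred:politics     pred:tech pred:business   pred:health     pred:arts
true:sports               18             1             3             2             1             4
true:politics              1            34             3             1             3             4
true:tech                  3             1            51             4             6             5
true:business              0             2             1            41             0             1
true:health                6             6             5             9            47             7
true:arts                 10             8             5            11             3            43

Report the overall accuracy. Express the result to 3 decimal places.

Accuracy = trace / total = (18+34+51+41+47+43=234) / 350 = 234/350 = 0.669

0.669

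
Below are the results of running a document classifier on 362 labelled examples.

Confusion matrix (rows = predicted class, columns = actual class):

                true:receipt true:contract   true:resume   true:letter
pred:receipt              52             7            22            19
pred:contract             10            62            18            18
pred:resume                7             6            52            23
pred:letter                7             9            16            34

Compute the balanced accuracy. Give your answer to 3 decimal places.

Balanced accuracy = mean of per-class recall.
  receipt: recall = 52/76 = 0.6842
  contract: recall = 62/84 = 0.7381
  resume: recall = 52/108 = 0.4815
  letter: recall = 34/94 = 0.3617
Mean = (0.6842 + 0.7381 + 0.4815 + 0.3617) / 4 = 0.566

0.566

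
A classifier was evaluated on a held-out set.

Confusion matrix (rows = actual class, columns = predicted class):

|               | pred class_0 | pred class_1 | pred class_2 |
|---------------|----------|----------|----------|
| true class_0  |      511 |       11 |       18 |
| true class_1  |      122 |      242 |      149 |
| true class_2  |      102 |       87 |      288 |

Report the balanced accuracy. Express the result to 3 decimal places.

0.674

Balanced accuracy = mean of per-class recall.
  class_0: recall = 511/540 = 0.9463
  class_1: recall = 242/513 = 0.4717
  class_2: recall = 288/477 = 0.6038
Mean = (0.9463 + 0.4717 + 0.6038) / 3 = 0.674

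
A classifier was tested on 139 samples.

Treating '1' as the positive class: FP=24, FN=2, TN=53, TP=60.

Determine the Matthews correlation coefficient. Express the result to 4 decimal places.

MCC = (TP·TN − FP·FN) / √((TP+FP)(TP+FN)(TN+FP)(TN+FN))
Numerator = 60·53 − 24·2 = 3132
Denominator = √(84·62·77·55) = √22055880 = 4696.3688
MCC = 3132 / 4696.3688 = 0.6669

0.6669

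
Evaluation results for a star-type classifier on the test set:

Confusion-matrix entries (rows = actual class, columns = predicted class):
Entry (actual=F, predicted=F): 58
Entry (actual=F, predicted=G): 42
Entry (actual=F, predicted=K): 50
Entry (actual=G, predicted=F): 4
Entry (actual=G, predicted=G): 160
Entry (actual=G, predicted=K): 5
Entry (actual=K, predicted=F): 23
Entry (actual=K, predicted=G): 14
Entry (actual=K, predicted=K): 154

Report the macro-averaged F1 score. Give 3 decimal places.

Per-class F1 score (2·TP/(2·TP+FP+FN)):
  F: TP=58, FP=4+23=27, FN=42+50=92 → 116/235 = 0.4936
  G: TP=160, FP=42+14=56, FN=4+5=9 → 320/385 = 0.8312
  K: TP=154, FP=50+5=55, FN=23+14=37 → 308/400 = 0.7700
Macro-F1 score = mean = (0.4936 + 0.8312 + 0.7700) / 3 = 0.698

0.698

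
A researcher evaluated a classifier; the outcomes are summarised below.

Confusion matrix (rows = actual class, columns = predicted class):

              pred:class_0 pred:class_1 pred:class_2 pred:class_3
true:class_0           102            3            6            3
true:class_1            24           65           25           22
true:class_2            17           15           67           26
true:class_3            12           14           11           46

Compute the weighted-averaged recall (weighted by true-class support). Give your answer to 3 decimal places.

Per-class recall (TP/(TP+FN)):
  class_0: TP=102, FN=3+6+3=12 → 102/114 = 0.8947
  class_1: TP=65, FN=24+25+22=71 → 65/136 = 0.4779
  class_2: TP=67, FN=17+15+26=58 → 67/125 = 0.5360
  class_3: TP=46, FN=12+14+11=37 → 46/83 = 0.5542
Weighted-recall = Σ (supportᵢ/N)·recallᵢ with N=458: (114/458)·0.8947 + (136/458)·0.4779 + (125/458)·0.5360 + (83/458)·0.5542 = 0.611

0.611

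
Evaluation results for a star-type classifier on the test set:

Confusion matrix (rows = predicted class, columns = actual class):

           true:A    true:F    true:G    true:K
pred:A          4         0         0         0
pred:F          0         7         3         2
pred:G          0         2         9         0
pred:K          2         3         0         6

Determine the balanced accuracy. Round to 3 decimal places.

0.688

Balanced accuracy = mean of per-class recall.
  A: recall = 4/6 = 0.6667
  F: recall = 7/12 = 0.5833
  G: recall = 9/12 = 0.7500
  K: recall = 6/8 = 0.7500
Mean = (0.6667 + 0.5833 + 0.7500 + 0.7500) / 4 = 0.688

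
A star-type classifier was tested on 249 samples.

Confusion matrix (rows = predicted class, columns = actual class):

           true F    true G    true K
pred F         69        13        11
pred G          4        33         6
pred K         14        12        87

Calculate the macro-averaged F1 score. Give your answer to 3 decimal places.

Per-class F1 score (2·TP/(2·TP+FP+FN)):
  F: TP=69, FP=13+11=24, FN=4+14=18 → 138/180 = 0.7667
  G: TP=33, FP=4+6=10, FN=13+12=25 → 66/101 = 0.6535
  K: TP=87, FP=14+12=26, FN=11+6=17 → 174/217 = 0.8018
Macro-F1 score = mean = (0.7667 + 0.6535 + 0.8018) / 3 = 0.741

0.741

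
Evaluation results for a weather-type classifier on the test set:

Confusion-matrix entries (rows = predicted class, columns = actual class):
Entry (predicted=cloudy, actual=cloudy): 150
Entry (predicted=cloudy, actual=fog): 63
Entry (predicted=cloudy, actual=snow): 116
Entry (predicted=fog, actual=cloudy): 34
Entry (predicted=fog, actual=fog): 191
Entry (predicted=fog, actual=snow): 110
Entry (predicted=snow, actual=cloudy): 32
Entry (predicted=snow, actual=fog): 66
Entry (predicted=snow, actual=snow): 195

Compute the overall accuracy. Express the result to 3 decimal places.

Accuracy = trace / total = (150+191+195=536) / 957 = 536/957 = 0.560

0.560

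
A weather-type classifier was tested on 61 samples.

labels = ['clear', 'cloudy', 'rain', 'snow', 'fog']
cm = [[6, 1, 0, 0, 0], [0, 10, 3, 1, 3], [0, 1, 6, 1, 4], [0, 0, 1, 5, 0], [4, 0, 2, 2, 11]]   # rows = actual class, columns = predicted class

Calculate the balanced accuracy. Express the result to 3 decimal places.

0.672

Balanced accuracy = mean of per-class recall.
  clear: recall = 6/7 = 0.8571
  cloudy: recall = 10/17 = 0.5882
  rain: recall = 6/12 = 0.5000
  snow: recall = 5/6 = 0.8333
  fog: recall = 11/19 = 0.5789
Mean = (0.8571 + 0.5882 + 0.5000 + 0.8333 + 0.5789) / 5 = 0.672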